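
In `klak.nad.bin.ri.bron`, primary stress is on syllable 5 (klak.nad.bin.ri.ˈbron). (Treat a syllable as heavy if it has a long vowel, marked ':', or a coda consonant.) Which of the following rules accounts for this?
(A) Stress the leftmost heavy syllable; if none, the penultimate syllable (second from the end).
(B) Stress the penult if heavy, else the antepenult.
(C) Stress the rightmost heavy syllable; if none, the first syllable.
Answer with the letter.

C

Rule A → syllable 1 (observed: 5).
Rule B → syllable 3 (observed: 5).
Rule C → syllable 5 ✓.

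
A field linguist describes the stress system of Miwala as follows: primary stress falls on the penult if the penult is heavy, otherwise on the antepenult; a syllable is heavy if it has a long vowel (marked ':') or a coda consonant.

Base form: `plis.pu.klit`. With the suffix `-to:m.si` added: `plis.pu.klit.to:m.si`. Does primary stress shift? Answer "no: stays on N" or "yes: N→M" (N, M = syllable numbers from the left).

Base `plis.pu.klit` (3 syllables):
  Weights: 1 plis H, 2 pu L, 3 klit H.
  The penult (syllable 2, pu) is light, so stress falls on the antepenult (syllable 1, plis).
  → primary stress on syllable 1.
Suffixed `plis.pu.klit.to:m.si` (5 syllables):
  Weights: 3 klit H, 4 to:m H, 5 si L.
  The penult (syllable 4, to:m) is heavy, so it takes stress.
  → primary stress on syllable 4.

yes: 1→4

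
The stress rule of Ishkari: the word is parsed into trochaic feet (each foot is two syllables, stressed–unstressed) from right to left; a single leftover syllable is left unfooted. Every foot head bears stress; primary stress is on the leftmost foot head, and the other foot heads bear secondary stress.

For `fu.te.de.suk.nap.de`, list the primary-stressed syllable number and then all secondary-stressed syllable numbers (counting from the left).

Parse right to left into trochaic (ˈσσ) feet: (ˈfu.te) (ˈde.suk) (ˈnap.de).
Foot heads (stressed positions): 1, 3, 5.
End Rule Leftmost: primary stress on the leftmost head = syllable 1.
Secondary stress on 3, 5: ˈfu.te.ˌde.suk.ˌnap.de.

primary 1, secondary 3, 5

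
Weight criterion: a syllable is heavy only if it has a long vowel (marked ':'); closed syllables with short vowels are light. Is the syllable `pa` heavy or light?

`pa`: short vowel, open (no coda). Short vowel → light.

light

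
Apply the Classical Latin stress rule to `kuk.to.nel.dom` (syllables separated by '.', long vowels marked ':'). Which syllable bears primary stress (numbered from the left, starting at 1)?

3

Classical Latin: stress the penult if heavy (long vowel or closed), else the antepenult.
Weights: 2 to L, 3 nel H, 4 dom H.
The penult (syllable 3, nel) is heavy, so it takes stress.
Stress on syllable 3: kuk.to.ˈnel.dom.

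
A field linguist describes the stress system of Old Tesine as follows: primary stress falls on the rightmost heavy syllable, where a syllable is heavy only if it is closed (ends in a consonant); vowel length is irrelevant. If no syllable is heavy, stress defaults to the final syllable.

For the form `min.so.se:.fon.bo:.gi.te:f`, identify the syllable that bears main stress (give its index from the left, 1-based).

7

Weights: 1 min H, 2 so L, 3 se: L, 4 fon H, 5 bo: L, 6 gi L, 7 te:f H.
Heavy syllables in the domain: 1, 4, 7. The rightmost is syllable 7 (te:f).
Primary stress: syllable 7 → min.so.se:.fon.bo:.gi.ˈte:f.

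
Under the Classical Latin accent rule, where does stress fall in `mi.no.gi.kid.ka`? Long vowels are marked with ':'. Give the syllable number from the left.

4

Classical Latin: stress the penult if heavy (long vowel or closed), else the antepenult.
Weights: 3 gi L, 4 kid H, 5 ka L.
The penult (syllable 4, kid) is heavy, so it takes stress.
Stress on syllable 4: mi.no.gi.ˈkid.ka.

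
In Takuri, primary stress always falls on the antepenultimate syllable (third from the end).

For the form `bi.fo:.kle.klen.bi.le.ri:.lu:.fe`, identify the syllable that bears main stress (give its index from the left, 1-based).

7

The word has 9 syllables; the antepenultimate syllable (third from the end) is syllable 7 (ri:).
Primary stress: syllable 7 → bi.fo:.kle.klen.bi.le.ˈri:.lu:.fe.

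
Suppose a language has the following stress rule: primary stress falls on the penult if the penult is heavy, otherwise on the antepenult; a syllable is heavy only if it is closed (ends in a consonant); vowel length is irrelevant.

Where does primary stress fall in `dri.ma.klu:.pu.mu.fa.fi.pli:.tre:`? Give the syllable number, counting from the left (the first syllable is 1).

7

Weights: 7 fi L, 8 pli: L, 9 tre: L.
The penult (syllable 8, pli:) is light, so stress falls on the antepenult (syllable 7, fi).
Primary stress: syllable 7 → dri.ma.klu:.pu.mu.fa.ˈfi.pli:.tre:.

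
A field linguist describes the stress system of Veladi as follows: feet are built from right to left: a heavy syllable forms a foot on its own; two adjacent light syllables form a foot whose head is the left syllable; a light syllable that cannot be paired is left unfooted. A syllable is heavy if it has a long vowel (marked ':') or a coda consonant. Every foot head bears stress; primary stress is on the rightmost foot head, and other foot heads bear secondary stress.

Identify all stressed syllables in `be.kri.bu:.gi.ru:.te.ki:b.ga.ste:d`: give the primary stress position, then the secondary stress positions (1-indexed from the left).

Weights: 1 be L, 2 kri L, 3 bu: H, 4 gi L, 5 ru: H, 6 te L, 7 ki:b H, 8 ga L, 9 ste:d H.
Parse right to left (heavy = foot alone; LL = one foot; stranded L unfooted): (ˈbe.kri) (ˈbu:) gi (ˈru:) te (ˈki:b) ga (ˈste:d).
Foot heads: 1, 3, 5, 7, 9.
Primary stress on the rightmost head = syllable 9.
Secondary stress on 1, 3, 5, 7: ˌbe.kri.ˌbu:.gi.ˌru:.te.ˌki:b.ga.ˈste:d.

primary 9, secondary 1, 3, 5, 7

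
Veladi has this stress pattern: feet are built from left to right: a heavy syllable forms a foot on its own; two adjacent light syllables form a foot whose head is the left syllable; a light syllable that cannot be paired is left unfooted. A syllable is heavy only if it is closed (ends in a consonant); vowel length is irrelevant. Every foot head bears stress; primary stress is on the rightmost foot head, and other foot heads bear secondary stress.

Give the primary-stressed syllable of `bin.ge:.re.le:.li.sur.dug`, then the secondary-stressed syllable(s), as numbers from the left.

primary 7, secondary 1, 2, 4, 6

Weights: 1 bin H, 2 ge: L, 3 re L, 4 le: L, 5 li L, 6 sur H, 7 dug H.
Parse left to right (heavy = foot alone; LL = one foot; stranded L unfooted): (ˈbin) (ˈge:.re) (ˈle:.li) (ˈsur) (ˈdug).
Foot heads: 1, 2, 4, 6, 7.
Primary stress on the rightmost head = syllable 7.
Secondary stress on 1, 2, 4, 6: ˌbin.ˌge:.re.ˌle:.li.ˌsur.ˈdug.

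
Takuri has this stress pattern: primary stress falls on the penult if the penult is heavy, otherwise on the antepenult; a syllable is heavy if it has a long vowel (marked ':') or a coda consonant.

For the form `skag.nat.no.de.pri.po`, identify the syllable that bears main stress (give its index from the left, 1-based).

4

Weights: 4 de L, 5 pri L, 6 po L.
The penult (syllable 5, pri) is light, so stress falls on the antepenult (syllable 4, de).
Primary stress: syllable 4 → skag.nat.no.ˈde.pri.po.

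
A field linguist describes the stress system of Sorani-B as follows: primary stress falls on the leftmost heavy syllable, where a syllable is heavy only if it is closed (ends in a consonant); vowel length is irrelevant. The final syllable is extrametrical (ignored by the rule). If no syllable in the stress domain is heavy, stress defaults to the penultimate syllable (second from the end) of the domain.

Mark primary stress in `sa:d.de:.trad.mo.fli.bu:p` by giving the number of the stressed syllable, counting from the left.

1

The final syllable (6, bu:p) is extrametrical; the stress domain is syllables 1–5.
Weights: 1 sa:d H, 2 de: L, 3 trad H, 4 mo L, 5 fli L.
Heavy syllables in the domain: 1, 3. The leftmost is syllable 1 (sa:d).
Primary stress: syllable 1 → ˈsa:d.de:.trad.mo.fli.bu:p.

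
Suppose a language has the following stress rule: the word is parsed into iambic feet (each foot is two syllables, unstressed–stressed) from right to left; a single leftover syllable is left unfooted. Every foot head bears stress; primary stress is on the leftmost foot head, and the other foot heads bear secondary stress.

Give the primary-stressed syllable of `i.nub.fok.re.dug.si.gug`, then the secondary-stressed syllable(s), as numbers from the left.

Parse right to left into iambic (σˈσ) feet: i (nub.ˈfok) (re.ˈdug) (si.ˈgug). Syllable 1 is left unfooted.
Foot heads (stressed positions): 3, 5, 7.
End Rule Leftmost: primary stress on the leftmost head = syllable 3.
Secondary stress on 5, 7: i.nub.ˈfok.re.ˌdug.si.ˌgug.

primary 3, secondary 5, 7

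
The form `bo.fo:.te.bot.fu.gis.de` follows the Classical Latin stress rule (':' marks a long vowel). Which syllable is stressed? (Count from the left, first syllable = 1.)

Classical Latin: stress the penult if heavy (long vowel or closed), else the antepenult.
Weights: 5 fu L, 6 gis H, 7 de L.
The penult (syllable 6, gis) is heavy, so it takes stress.
Stress on syllable 6: bo.fo:.te.bot.fu.ˈgis.de.

6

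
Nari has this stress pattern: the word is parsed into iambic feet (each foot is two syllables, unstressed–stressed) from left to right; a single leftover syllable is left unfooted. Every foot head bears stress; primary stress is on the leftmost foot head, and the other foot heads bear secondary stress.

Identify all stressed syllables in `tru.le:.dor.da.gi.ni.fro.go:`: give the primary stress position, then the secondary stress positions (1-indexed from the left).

primary 2, secondary 4, 6, 8

Parse left to right into iambic (σˈσ) feet: (tru.ˈle:) (dor.ˈda) (gi.ˈni) (fro.ˈgo:).
Foot heads (stressed positions): 2, 4, 6, 8.
End Rule Leftmost: primary stress on the leftmost head = syllable 2.
Secondary stress on 4, 6, 8: tru.ˈle:.dor.ˌda.gi.ˌni.fro.ˌgo:.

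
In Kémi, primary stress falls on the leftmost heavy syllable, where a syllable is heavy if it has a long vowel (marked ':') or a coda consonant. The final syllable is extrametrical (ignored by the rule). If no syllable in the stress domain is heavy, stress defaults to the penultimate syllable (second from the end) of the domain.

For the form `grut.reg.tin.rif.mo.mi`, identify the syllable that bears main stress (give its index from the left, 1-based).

The final syllable (6, mi) is extrametrical; the stress domain is syllables 1–5.
Weights: 1 grut H, 2 reg H, 3 tin H, 4 rif H, 5 mo L.
Heavy syllables in the domain: 1, 2, 3, 4. The leftmost is syllable 1 (grut).
Primary stress: syllable 1 → ˈgrut.reg.tin.rif.mo.mi.

1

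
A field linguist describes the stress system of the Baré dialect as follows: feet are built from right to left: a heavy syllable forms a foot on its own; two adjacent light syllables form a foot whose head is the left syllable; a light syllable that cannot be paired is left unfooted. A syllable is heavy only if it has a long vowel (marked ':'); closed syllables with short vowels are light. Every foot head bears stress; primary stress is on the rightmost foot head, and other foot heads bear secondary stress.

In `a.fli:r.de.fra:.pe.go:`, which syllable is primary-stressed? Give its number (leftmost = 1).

6

Weights: 1 a L, 2 fli:r H, 3 de L, 4 fra: H, 5 pe L, 6 go: H.
Parse right to left (heavy = foot alone; LL = one foot; stranded L unfooted): a (ˈfli:r) de (ˈfra:) pe (ˈgo:).
Foot heads: 2, 4, 6.
Primary stress on the rightmost head = syllable 6.
Primary stress: syllable 6 → a.fli:r.de.fra:.pe.ˈgo:.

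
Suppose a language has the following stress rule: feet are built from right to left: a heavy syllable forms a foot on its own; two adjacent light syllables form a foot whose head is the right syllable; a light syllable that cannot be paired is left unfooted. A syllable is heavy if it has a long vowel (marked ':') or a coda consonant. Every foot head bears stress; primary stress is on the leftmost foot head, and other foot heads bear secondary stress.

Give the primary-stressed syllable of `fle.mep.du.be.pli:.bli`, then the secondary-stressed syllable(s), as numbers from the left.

primary 2, secondary 4, 5

Weights: 1 fle L, 2 mep H, 3 du L, 4 be L, 5 pli: H, 6 bli L.
Parse right to left (heavy = foot alone; LL = one foot; stranded L unfooted): fle (ˈmep) (du.ˈbe) (ˈpli:) bli.
Foot heads: 2, 4, 5.
Primary stress on the leftmost head = syllable 2.
Secondary stress on 4, 5: fle.ˈmep.du.ˌbe.ˌpli:.bli.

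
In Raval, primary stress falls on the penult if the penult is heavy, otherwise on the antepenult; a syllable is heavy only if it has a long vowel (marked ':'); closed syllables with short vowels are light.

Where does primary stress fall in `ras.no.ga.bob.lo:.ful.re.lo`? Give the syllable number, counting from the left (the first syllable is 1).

Weights: 6 ful L, 7 re L, 8 lo L.
The penult (syllable 7, re) is light, so stress falls on the antepenult (syllable 6, ful).
Primary stress: syllable 6 → ras.no.ga.bob.lo:.ˈful.re.lo.

6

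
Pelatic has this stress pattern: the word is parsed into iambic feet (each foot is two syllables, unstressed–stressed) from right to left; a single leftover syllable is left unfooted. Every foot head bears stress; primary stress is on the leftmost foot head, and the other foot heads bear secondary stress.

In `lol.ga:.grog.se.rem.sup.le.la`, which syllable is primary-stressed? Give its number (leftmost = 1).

2

Parse right to left into iambic (σˈσ) feet: (lol.ˈga:) (grog.ˈse) (rem.ˈsup) (le.ˈla).
Foot heads (stressed positions): 2, 4, 6, 8.
End Rule Leftmost: primary stress on the leftmost head = syllable 2.
Primary stress: syllable 2 → lol.ˈga:.grog.se.rem.sup.le.la.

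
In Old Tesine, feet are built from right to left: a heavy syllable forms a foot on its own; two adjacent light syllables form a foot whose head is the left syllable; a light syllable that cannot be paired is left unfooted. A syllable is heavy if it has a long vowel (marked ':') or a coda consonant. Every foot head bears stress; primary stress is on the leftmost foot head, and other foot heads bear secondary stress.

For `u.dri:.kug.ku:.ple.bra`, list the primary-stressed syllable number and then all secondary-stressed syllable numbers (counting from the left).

primary 2, secondary 3, 4, 5

Weights: 1 u L, 2 dri: H, 3 kug H, 4 ku: H, 5 ple L, 6 bra L.
Parse right to left (heavy = foot alone; LL = one foot; stranded L unfooted): u (ˈdri:) (ˈkug) (ˈku:) (ˈple.bra).
Foot heads: 2, 3, 4, 5.
Primary stress on the leftmost head = syllable 2.
Secondary stress on 3, 4, 5: u.ˈdri:.ˌkug.ˌku:.ˌple.bra.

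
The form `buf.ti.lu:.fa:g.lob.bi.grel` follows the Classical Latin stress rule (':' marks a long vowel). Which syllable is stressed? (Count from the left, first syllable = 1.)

5

Classical Latin: stress the penult if heavy (long vowel or closed), else the antepenult.
Weights: 5 lob H, 6 bi L, 7 grel H.
The penult (syllable 6, bi) is light, so stress falls on the antepenult (syllable 5, lob).
Stress on syllable 5: buf.ti.lu:.fa:g.ˈlob.bi.grel.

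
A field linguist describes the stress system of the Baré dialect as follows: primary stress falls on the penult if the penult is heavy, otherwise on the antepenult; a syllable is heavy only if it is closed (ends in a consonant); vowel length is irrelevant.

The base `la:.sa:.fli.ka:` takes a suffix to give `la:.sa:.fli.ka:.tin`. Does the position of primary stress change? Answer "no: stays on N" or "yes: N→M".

Base `la:.sa:.fli.ka:` (4 syllables):
  Weights: 2 sa: L, 3 fli L, 4 ka: L.
  The penult (syllable 3, fli) is light, so stress falls on the antepenult (syllable 2, sa:).
  → primary stress on syllable 2.
Suffixed `la:.sa:.fli.ka:.tin` (5 syllables):
  Weights: 3 fli L, 4 ka: L, 5 tin H.
  The penult (syllable 4, ka:) is light, so stress falls on the antepenult (syllable 3, fli).
  → primary stress on syllable 3.

yes: 2→3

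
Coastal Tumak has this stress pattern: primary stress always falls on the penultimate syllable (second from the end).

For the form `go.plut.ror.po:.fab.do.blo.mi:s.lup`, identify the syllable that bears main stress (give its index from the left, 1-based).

The word has 9 syllables; the penultimate syllable (second from the end) is syllable 8 (mi:s).
Primary stress: syllable 8 → go.plut.ror.po:.fab.do.blo.ˈmi:s.lup.

8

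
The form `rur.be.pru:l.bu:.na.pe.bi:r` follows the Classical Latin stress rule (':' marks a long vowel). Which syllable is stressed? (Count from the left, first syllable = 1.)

5

Classical Latin: stress the penult if heavy (long vowel or closed), else the antepenult.
Weights: 5 na L, 6 pe L, 7 bi:r H.
The penult (syllable 6, pe) is light, so stress falls on the antepenult (syllable 5, na).
Stress on syllable 5: rur.be.pru:l.bu:.ˈna.pe.bi:r.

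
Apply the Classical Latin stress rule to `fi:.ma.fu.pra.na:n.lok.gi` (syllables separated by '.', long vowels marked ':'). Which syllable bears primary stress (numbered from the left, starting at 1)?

6

Classical Latin: stress the penult if heavy (long vowel or closed), else the antepenult.
Weights: 5 na:n H, 6 lok H, 7 gi L.
The penult (syllable 6, lok) is heavy, so it takes stress.
Stress on syllable 6: fi:.ma.fu.pra.na:n.ˈlok.gi.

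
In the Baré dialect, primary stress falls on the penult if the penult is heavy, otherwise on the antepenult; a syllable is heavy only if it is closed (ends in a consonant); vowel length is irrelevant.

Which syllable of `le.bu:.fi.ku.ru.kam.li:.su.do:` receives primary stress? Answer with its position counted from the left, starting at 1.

Weights: 7 li: L, 8 su L, 9 do: L.
The penult (syllable 8, su) is light, so stress falls on the antepenult (syllable 7, li:).
Primary stress: syllable 7 → le.bu:.fi.ku.ru.kam.ˈli:.su.do:.

7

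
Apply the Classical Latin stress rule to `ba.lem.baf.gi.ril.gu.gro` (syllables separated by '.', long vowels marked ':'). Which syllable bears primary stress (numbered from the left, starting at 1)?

Classical Latin: stress the penult if heavy (long vowel or closed), else the antepenult.
Weights: 5 ril H, 6 gu L, 7 gro L.
The penult (syllable 6, gu) is light, so stress falls on the antepenult (syllable 5, ril).
Stress on syllable 5: ba.lem.baf.gi.ˈril.gu.gro.

5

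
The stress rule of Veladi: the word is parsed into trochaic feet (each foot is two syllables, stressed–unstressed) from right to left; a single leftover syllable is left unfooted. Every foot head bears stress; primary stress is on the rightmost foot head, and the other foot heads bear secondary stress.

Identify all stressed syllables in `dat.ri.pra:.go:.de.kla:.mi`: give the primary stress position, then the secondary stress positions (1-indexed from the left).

Parse right to left into trochaic (ˈσσ) feet: dat (ˈri.pra:) (ˈgo:.de) (ˈkla:.mi). Syllable 1 is left unfooted.
Foot heads (stressed positions): 2, 4, 6.
End Rule Rightmost: primary stress on the rightmost head = syllable 6.
Secondary stress on 2, 4: dat.ˌri.pra:.ˌgo:.de.ˈkla:.mi.

primary 6, secondary 2, 4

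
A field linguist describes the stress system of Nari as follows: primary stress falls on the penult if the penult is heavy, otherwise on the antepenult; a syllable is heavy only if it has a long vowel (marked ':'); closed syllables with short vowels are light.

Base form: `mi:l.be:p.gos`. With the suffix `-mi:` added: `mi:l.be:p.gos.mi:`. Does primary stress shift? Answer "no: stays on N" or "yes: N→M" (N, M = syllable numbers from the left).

no: stays on 2

Base `mi:l.be:p.gos` (3 syllables):
  Weights: 1 mi:l H, 2 be:p H, 3 gos L.
  The penult (syllable 2, be:p) is heavy, so it takes stress.
  → primary stress on syllable 2.
Suffixed `mi:l.be:p.gos.mi:` (4 syllables):
  Weights: 2 be:p H, 3 gos L, 4 mi: H.
  The penult (syllable 3, gos) is light, so stress falls on the antepenult (syllable 2, be:p).
  → primary stress on syllable 2.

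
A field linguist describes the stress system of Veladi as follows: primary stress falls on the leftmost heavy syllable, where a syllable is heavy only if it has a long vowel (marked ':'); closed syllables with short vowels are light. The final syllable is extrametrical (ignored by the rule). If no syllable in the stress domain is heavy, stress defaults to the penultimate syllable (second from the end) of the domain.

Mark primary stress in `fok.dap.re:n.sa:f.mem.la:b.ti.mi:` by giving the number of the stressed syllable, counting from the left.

The final syllable (8, mi:) is extrametrical; the stress domain is syllables 1–7.
Weights: 1 fok L, 2 dap L, 3 re:n H, 4 sa:f H, 5 mem L, 6 la:b H, 7 ti L.
Heavy syllables in the domain: 3, 4, 6. The leftmost is syllable 3 (re:n).
Primary stress: syllable 3 → fok.dap.ˈre:n.sa:f.mem.la:b.ti.mi:.

3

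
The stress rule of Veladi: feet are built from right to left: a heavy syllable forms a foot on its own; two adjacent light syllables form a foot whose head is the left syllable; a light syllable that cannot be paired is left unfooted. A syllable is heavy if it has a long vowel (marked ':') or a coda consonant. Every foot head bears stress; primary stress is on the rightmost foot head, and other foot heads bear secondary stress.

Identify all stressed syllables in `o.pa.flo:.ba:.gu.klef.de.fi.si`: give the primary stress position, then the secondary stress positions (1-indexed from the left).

Weights: 1 o L, 2 pa L, 3 flo: H, 4 ba: H, 5 gu L, 6 klef H, 7 de L, 8 fi L, 9 si L.
Parse right to left (heavy = foot alone; LL = one foot; stranded L unfooted): (ˈo.pa) (ˈflo:) (ˈba:) gu (ˈklef) de (ˈfi.si).
Foot heads: 1, 3, 4, 6, 8.
Primary stress on the rightmost head = syllable 8.
Secondary stress on 1, 3, 4, 6: ˌo.pa.ˌflo:.ˌba:.gu.ˌklef.de.ˈfi.si.

primary 8, secondary 1, 3, 4, 6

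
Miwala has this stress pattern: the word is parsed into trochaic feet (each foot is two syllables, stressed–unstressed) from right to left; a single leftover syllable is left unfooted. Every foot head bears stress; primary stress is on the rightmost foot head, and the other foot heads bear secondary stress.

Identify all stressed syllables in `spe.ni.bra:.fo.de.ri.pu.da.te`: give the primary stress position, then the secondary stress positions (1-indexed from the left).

primary 8, secondary 2, 4, 6

Parse right to left into trochaic (ˈσσ) feet: spe (ˈni.bra:) (ˈfo.de) (ˈri.pu) (ˈda.te). Syllable 1 is left unfooted.
Foot heads (stressed positions): 2, 4, 6, 8.
End Rule Rightmost: primary stress on the rightmost head = syllable 8.
Secondary stress on 2, 4, 6: spe.ˌni.bra:.ˌfo.de.ˌri.pu.ˈda.te.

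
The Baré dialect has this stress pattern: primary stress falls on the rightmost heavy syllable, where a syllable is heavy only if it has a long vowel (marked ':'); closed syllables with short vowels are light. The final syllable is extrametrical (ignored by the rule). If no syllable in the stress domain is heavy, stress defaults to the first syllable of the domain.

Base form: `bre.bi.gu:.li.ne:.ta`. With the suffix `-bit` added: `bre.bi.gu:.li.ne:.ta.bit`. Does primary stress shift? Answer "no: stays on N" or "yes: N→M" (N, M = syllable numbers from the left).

Base `bre.bi.gu:.li.ne:.ta` (6 syllables):
  The final syllable (6, ta) is extrametrical; the stress domain is syllables 1–5.
  Weights: 1 bre L, 2 bi L, 3 gu: H, 4 li L, 5 ne: H.
  Heavy syllables in the domain: 3, 5. The rightmost is syllable 5 (ne:).
  → primary stress on syllable 5.
Suffixed `bre.bi.gu:.li.ne:.ta.bit` (7 syllables):
  The final syllable (7, bit) is extrametrical; the stress domain is syllables 1–6.
  Weights: 1 bre L, 2 bi L, 3 gu: H, 4 li L, 5 ne: H, 6 ta L.
  Heavy syllables in the domain: 3, 5. The rightmost is syllable 5 (ne:).
  → primary stress on syllable 5.

no: stays on 5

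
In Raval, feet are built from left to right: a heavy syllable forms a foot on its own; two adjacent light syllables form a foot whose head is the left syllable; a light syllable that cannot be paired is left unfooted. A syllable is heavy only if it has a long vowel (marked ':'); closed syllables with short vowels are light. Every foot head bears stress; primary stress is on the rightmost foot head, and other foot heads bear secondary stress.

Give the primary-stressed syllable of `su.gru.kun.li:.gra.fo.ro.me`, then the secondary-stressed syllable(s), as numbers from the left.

Weights: 1 su L, 2 gru L, 3 kun L, 4 li: H, 5 gra L, 6 fo L, 7 ro L, 8 me L.
Parse left to right (heavy = foot alone; LL = one foot; stranded L unfooted): (ˈsu.gru) kun (ˈli:) (ˈgra.fo) (ˈro.me).
Foot heads: 1, 4, 5, 7.
Primary stress on the rightmost head = syllable 7.
Secondary stress on 1, 4, 5: ˌsu.gru.kun.ˌli:.ˌgra.fo.ˈro.me.

primary 7, secondary 1, 4, 5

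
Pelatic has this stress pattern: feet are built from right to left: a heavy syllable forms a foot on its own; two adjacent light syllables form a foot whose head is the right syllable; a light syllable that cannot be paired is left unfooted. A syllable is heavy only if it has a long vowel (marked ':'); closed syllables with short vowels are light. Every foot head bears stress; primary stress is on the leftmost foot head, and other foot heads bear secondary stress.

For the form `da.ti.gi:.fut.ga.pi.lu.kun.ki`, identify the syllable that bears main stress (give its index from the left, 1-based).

Weights: 1 da L, 2 ti L, 3 gi: H, 4 fut L, 5 ga L, 6 pi L, 7 lu L, 8 kun L, 9 ki L.
Parse right to left (heavy = foot alone; LL = one foot; stranded L unfooted): (da.ˈti) (ˈgi:) (fut.ˈga) (pi.ˈlu) (kun.ˈki).
Foot heads: 2, 3, 5, 7, 9.
Primary stress on the leftmost head = syllable 2.
Primary stress: syllable 2 → da.ˈti.gi:.fut.ga.pi.lu.kun.ki.

2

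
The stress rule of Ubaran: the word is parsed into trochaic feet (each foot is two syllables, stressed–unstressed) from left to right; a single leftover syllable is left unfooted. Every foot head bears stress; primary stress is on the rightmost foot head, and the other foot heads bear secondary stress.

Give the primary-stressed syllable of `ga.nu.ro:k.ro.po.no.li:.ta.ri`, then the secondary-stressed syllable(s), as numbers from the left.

Parse left to right into trochaic (ˈσσ) feet: (ˈga.nu) (ˈro:k.ro) (ˈpo.no) (ˈli:.ta) ri. Syllable 9 is left unfooted.
Foot heads (stressed positions): 1, 3, 5, 7.
End Rule Rightmost: primary stress on the rightmost head = syllable 7.
Secondary stress on 1, 3, 5: ˌga.nu.ˌro:k.ro.ˌpo.no.ˈli:.ta.ri.

primary 7, secondary 1, 3, 5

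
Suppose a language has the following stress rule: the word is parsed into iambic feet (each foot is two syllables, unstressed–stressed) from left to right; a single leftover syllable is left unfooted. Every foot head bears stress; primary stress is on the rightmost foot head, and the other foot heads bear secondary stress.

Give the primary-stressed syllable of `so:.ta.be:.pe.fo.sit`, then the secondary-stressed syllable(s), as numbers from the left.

primary 6, secondary 2, 4

Parse left to right into iambic (σˈσ) feet: (so:.ˈta) (be:.ˈpe) (fo.ˈsit).
Foot heads (stressed positions): 2, 4, 6.
End Rule Rightmost: primary stress on the rightmost head = syllable 6.
Secondary stress on 2, 4: so:.ˌta.be:.ˌpe.fo.ˈsit.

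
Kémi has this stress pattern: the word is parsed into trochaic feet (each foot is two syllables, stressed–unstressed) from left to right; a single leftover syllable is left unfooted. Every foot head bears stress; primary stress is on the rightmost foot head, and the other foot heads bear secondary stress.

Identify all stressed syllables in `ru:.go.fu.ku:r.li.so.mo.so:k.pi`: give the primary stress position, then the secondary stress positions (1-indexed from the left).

primary 7, secondary 1, 3, 5

Parse left to right into trochaic (ˈσσ) feet: (ˈru:.go) (ˈfu.ku:r) (ˈli.so) (ˈmo.so:k) pi. Syllable 9 is left unfooted.
Foot heads (stressed positions): 1, 3, 5, 7.
End Rule Rightmost: primary stress on the rightmost head = syllable 7.
Secondary stress on 1, 3, 5: ˌru:.go.ˌfu.ku:r.ˌli.so.ˈmo.so:k.pi.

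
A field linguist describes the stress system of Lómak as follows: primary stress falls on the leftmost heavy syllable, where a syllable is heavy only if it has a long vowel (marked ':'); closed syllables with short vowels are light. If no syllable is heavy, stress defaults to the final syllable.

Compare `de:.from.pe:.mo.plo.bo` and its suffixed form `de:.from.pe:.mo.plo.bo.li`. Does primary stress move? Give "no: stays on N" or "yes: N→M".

Base `de:.from.pe:.mo.plo.bo` (6 syllables):
  Weights: 1 de: H, 2 from L, 3 pe: H, 4 mo L, 5 plo L, 6 bo L.
  Heavy syllables in the domain: 1, 3. The leftmost is syllable 1 (de:).
  → primary stress on syllable 1.
Suffixed `de:.from.pe:.mo.plo.bo.li` (7 syllables):
  Weights: 1 de: H, 2 from L, 3 pe: H, 4 mo L, 5 plo L, 6 bo L, 7 li L.
  Heavy syllables in the domain: 1, 3. The leftmost is syllable 1 (de:).
  → primary stress on syllable 1.

no: stays on 1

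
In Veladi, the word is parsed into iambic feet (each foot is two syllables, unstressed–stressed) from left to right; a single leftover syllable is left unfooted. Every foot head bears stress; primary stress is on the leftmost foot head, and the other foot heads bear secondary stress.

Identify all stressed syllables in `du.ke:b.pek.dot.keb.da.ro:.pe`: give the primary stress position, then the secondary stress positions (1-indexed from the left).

primary 2, secondary 4, 6, 8

Parse left to right into iambic (σˈσ) feet: (du.ˈke:b) (pek.ˈdot) (keb.ˈda) (ro:.ˈpe).
Foot heads (stressed positions): 2, 4, 6, 8.
End Rule Leftmost: primary stress on the leftmost head = syllable 2.
Secondary stress on 4, 6, 8: du.ˈke:b.pek.ˌdot.keb.ˌda.ro:.ˌpe.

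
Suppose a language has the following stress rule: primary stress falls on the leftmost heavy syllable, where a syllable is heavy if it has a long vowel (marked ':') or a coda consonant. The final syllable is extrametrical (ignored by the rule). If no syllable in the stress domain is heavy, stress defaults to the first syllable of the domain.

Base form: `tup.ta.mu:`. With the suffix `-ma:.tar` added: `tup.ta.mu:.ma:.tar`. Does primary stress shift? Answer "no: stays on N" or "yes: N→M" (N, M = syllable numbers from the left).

Base `tup.ta.mu:` (3 syllables):
  The final syllable (3, mu:) is extrametrical; the stress domain is syllables 1–2.
  Weights: 1 tup H, 2 ta L.
  Heavy syllables in the domain: 1. The leftmost is syllable 1 (tup).
  → primary stress on syllable 1.
Suffixed `tup.ta.mu:.ma:.tar` (5 syllables):
  The final syllable (5, tar) is extrametrical; the stress domain is syllables 1–4.
  Weights: 1 tup H, 2 ta L, 3 mu: H, 4 ma: H.
  Heavy syllables in the domain: 1, 3, 4. The leftmost is syllable 1 (tup).
  → primary stress on syllable 1.

no: stays on 1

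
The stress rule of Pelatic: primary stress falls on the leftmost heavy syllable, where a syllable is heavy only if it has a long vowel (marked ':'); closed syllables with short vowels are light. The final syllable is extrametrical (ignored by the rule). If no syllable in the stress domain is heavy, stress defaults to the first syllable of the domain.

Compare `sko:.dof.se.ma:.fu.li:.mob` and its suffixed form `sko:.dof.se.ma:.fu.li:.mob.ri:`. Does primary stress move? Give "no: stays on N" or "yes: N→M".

no: stays on 1

Base `sko:.dof.se.ma:.fu.li:.mob` (7 syllables):
  The final syllable (7, mob) is extrametrical; the stress domain is syllables 1–6.
  Weights: 1 sko: H, 2 dof L, 3 se L, 4 ma: H, 5 fu L, 6 li: H.
  Heavy syllables in the domain: 1, 4, 6. The leftmost is syllable 1 (sko:).
  → primary stress on syllable 1.
Suffixed `sko:.dof.se.ma:.fu.li:.mob.ri:` (8 syllables):
  The final syllable (8, ri:) is extrametrical; the stress domain is syllables 1–7.
  Weights: 1 sko: H, 2 dof L, 3 se L, 4 ma: H, 5 fu L, 6 li: H, 7 mob L.
  Heavy syllables in the domain: 1, 4, 6. The leftmost is syllable 1 (sko:).
  → primary stress on syllable 1.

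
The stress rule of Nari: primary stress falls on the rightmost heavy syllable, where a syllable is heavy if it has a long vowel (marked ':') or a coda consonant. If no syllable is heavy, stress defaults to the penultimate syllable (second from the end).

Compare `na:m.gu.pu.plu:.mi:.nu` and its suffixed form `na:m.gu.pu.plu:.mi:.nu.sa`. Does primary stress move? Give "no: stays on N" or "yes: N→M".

Base `na:m.gu.pu.plu:.mi:.nu` (6 syllables):
  Weights: 1 na:m H, 2 gu L, 3 pu L, 4 plu: H, 5 mi: H, 6 nu L.
  Heavy syllables in the domain: 1, 4, 5. The rightmost is syllable 5 (mi:).
  → primary stress on syllable 5.
Suffixed `na:m.gu.pu.plu:.mi:.nu.sa` (7 syllables):
  Weights: 1 na:m H, 2 gu L, 3 pu L, 4 plu: H, 5 mi: H, 6 nu L, 7 sa L.
  Heavy syllables in the domain: 1, 4, 5. The rightmost is syllable 5 (mi:).
  → primary stress on syllable 5.

no: stays on 5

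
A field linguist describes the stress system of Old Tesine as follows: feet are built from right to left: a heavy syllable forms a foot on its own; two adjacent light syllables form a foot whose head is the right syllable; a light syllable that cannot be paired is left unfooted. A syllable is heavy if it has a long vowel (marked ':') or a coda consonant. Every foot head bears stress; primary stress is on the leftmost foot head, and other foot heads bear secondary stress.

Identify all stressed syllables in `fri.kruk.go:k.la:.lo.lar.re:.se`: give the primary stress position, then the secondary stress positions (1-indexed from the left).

Weights: 1 fri L, 2 kruk H, 3 go:k H, 4 la: H, 5 lo L, 6 lar H, 7 re: H, 8 se L.
Parse right to left (heavy = foot alone; LL = one foot; stranded L unfooted): fri (ˈkruk) (ˈgo:k) (ˈla:) lo (ˈlar) (ˈre:) se.
Foot heads: 2, 3, 4, 6, 7.
Primary stress on the leftmost head = syllable 2.
Secondary stress on 3, 4, 6, 7: fri.ˈkruk.ˌgo:k.ˌla:.lo.ˌlar.ˌre:.se.

primary 2, secondary 3, 4, 6, 7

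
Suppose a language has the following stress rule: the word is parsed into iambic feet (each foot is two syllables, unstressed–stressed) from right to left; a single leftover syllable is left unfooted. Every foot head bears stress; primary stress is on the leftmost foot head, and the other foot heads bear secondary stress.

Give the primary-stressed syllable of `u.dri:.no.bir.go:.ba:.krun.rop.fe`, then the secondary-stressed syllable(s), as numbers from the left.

primary 3, secondary 5, 7, 9

Parse right to left into iambic (σˈσ) feet: u (dri:.ˈno) (bir.ˈgo:) (ba:.ˈkrun) (rop.ˈfe). Syllable 1 is left unfooted.
Foot heads (stressed positions): 3, 5, 7, 9.
End Rule Leftmost: primary stress on the leftmost head = syllable 3.
Secondary stress on 5, 7, 9: u.dri:.ˈno.bir.ˌgo:.ba:.ˌkrun.rop.ˌfe.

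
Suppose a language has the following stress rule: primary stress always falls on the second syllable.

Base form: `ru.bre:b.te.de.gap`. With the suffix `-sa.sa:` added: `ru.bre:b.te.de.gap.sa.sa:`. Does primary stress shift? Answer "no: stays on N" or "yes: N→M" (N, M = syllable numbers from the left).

Base `ru.bre:b.te.de.gap` (5 syllables):
  The word has 5 syllables; the second syllable is syllable 2 (bre:b).
  → primary stress on syllable 2.
Suffixed `ru.bre:b.te.de.gap.sa.sa:` (7 syllables):
  The word has 7 syllables; the second syllable is syllable 2 (bre:b).
  → primary stress on syllable 2.

no: stays on 2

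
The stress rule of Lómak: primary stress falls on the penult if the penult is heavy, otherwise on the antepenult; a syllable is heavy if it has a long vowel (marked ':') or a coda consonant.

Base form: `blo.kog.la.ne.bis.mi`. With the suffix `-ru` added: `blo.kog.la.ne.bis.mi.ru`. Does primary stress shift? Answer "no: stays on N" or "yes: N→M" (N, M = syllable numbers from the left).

Base `blo.kog.la.ne.bis.mi` (6 syllables):
  Weights: 4 ne L, 5 bis H, 6 mi L.
  The penult (syllable 5, bis) is heavy, so it takes stress.
  → primary stress on syllable 5.
Suffixed `blo.kog.la.ne.bis.mi.ru` (7 syllables):
  Weights: 5 bis H, 6 mi L, 7 ru L.
  The penult (syllable 6, mi) is light, so stress falls on the antepenult (syllable 5, bis).
  → primary stress on syllable 5.

no: stays on 5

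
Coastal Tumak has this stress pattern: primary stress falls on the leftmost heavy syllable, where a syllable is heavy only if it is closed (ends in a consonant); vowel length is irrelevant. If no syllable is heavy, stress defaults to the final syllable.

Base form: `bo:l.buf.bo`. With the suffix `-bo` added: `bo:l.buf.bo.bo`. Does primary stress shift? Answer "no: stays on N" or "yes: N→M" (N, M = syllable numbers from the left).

no: stays on 1

Base `bo:l.buf.bo` (3 syllables):
  Weights: 1 bo:l H, 2 buf H, 3 bo L.
  Heavy syllables in the domain: 1, 2. The leftmost is syllable 1 (bo:l).
  → primary stress on syllable 1.
Suffixed `bo:l.buf.bo.bo` (4 syllables):
  Weights: 1 bo:l H, 2 buf H, 3 bo L, 4 bo L.
  Heavy syllables in the domain: 1, 2. The leftmost is syllable 1 (bo:l).
  → primary stress on syllable 1.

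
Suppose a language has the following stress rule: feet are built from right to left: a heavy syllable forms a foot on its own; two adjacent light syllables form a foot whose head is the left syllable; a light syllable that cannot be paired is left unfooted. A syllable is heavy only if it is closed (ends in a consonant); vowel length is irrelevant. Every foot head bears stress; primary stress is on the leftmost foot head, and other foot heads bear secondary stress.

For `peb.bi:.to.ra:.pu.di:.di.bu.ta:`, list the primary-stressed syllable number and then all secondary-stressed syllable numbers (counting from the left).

primary 1, secondary 2, 4, 6, 8

Weights: 1 peb H, 2 bi: L, 3 to L, 4 ra: L, 5 pu L, 6 di: L, 7 di L, 8 bu L, 9 ta: L.
Parse right to left (heavy = foot alone; LL = one foot; stranded L unfooted): (ˈpeb) (ˈbi:.to) (ˈra:.pu) (ˈdi:.di) (ˈbu.ta:).
Foot heads: 1, 2, 4, 6, 8.
Primary stress on the leftmost head = syllable 1.
Secondary stress on 2, 4, 6, 8: ˈpeb.ˌbi:.to.ˌra:.pu.ˌdi:.di.ˌbu.ta:.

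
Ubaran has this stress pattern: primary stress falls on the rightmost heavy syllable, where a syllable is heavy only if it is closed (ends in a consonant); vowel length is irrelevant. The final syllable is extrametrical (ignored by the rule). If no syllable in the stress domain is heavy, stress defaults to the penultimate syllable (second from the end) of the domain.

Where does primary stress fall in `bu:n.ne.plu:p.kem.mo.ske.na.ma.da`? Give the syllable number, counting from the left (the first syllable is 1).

The final syllable (9, da) is extrametrical; the stress domain is syllables 1–8.
Weights: 1 bu:n H, 2 ne L, 3 plu:p H, 4 kem H, 5 mo L, 6 ske L, 7 na L, 8 ma L.
Heavy syllables in the domain: 1, 3, 4. The rightmost is syllable 4 (kem).
Primary stress: syllable 4 → bu:n.ne.plu:p.ˈkem.mo.ske.na.ma.da.

4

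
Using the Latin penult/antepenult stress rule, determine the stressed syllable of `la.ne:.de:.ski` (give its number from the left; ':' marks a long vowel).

Classical Latin: stress the penult if heavy (long vowel or closed), else the antepenult.
Weights: 2 ne: H, 3 de: H, 4 ski L.
The penult (syllable 3, de:) is heavy, so it takes stress.
Stress on syllable 3: la.ne:.ˈde:.ski.

3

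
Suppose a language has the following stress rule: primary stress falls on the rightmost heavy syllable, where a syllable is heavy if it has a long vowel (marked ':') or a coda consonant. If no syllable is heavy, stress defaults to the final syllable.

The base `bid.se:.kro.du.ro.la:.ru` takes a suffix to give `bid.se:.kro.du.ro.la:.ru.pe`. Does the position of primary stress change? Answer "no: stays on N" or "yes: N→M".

Base `bid.se:.kro.du.ro.la:.ru` (7 syllables):
  Weights: 1 bid H, 2 se: H, 3 kro L, 4 du L, 5 ro L, 6 la: H, 7 ru L.
  Heavy syllables in the domain: 1, 2, 6. The rightmost is syllable 6 (la:).
  → primary stress on syllable 6.
Suffixed `bid.se:.kro.du.ro.la:.ru.pe` (8 syllables):
  Weights: 1 bid H, 2 se: H, 3 kro L, 4 du L, 5 ro L, 6 la: H, 7 ru L, 8 pe L.
  Heavy syllables in the domain: 1, 2, 6. The rightmost is syllable 6 (la:).
  → primary stress on syllable 6.

no: stays on 6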